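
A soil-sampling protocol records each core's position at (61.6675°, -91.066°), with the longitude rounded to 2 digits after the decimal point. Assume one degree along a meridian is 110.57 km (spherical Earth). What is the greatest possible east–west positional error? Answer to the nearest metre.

262 metres

Rounding to 2 decimal places leaves the longitude within ±0.005° of the true value.
One degree of longitude at 61.6675° is 110570 × cos 61.6675° ≈ 110570 × 0.4746 = 52475.1 m.
East–west error: 0.005° × 52475.1 m/° ≈ 262.376 m.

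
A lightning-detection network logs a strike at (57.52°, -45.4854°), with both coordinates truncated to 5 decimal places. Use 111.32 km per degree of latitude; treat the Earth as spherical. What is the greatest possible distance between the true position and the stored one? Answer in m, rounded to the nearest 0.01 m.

1.26 m

Truncating at 5 decimal places can drop up to a full unit in the last place, so each coordinate may be off by as much as 1e-05°.
N–S: 1e-05° × 111320 m/° = 1.1132 m.
East–west component at 57.52°: 1e-05° × 111320 × cos 57.52° ≈ 1e-05 × 59779.4 ≈ 0.597794 m.
The two errors are perpendicular, so the maximum displacement is √(1.1132² + 0.597794²) ≈ 1.26356 m.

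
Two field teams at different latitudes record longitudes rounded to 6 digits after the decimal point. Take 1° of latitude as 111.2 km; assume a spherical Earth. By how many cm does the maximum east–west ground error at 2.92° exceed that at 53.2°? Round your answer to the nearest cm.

Rounding to 6 decimal places leaves the longitude within ±5e-07° of the true value.
At 2.92°: 5e-07° × 111200 × cos 2.92° = 5e-07 × 111200 × 0.9987 ≈ 0.055528 m.
Error at 53.2° = 5e-07° × 111200 × cos 53.2° ≈ 0.0556 × 0.5990 = 0.033306 m.
So the lower-latitude error exceeds the higher by 0.055528 − 0.033306 = 0.022222 m.
That is 0.0222221 m = 2.2222 cm.

2 cm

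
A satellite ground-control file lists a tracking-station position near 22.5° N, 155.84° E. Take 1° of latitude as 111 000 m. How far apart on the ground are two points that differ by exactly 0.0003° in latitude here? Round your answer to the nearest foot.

109 feet

Along a meridian 0.0003° is 0.0003 × 111000 = 33.3 m.
In feet: 33.3 m ÷ 0.3048 ≈ 109.25 ft.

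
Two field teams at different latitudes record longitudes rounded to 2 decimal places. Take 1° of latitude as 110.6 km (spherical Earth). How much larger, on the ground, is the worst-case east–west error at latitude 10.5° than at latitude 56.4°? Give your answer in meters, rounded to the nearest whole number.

238 meters

Rounding to 2 decimal places leaves the longitude within ±0.005° of the true value.
Error at 10.5° = 0.005° × 110600 × cos 10.5° ≈ 553 × 0.9833 = 543.74 m.
Error at 56.4° = 0.005° × 110600 × cos 56.4° ≈ 553 × 0.5534 = 306.03 m.
Difference: 543.74 − 306.03 = 237.71 m.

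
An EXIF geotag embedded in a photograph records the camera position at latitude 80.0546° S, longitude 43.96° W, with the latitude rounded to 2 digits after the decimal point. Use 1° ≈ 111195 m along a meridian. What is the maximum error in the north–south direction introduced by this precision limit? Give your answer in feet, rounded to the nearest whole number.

1824 feet

Rounding to 2 decimal places leaves the latitude within ±0.005° of the true value.
North–south distance: 0.005° × 111195 m/° = 555.975 m.
In feet: 555.975 m ÷ 0.3048 ≈ 1824.1 ft.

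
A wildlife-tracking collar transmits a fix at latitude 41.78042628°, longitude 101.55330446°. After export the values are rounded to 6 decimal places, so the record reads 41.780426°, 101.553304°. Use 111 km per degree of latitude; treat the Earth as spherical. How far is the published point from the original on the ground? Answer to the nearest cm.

The latitude changed by +0.00000028° and the longitude by +0.00000046°.
N–S: 0.00000028° × 111000 m/° = 0.03108 m.
East–west at this latitude: 0.00000046° × 111000 × cos 41.7804° ≈ 0.00000046 × 82773.1 = 0.0380756 m.
Hypotenuse of the two orthogonal shifts: √(0.03108² + 0.0380756²) = 0.04915 m.
That is 0.04915 m = 4.915 cm.

5 cm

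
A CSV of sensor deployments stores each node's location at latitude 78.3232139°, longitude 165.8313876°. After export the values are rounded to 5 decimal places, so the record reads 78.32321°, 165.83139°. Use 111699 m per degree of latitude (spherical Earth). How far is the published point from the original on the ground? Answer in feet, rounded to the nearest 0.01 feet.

1.44 feet

The latitude changed by +0.0000039° and the longitude by -0.0000024°.
N–S: 0.0000039° × 111699 m/° = 0.435626 m.
E–W at 78.3232°: -0.0000024° × 111699 × cos 78.3232° = -0.0000024 × 111699 × 0.2024 ≈ -0.0542564 m.
Hypotenuse of the two orthogonal shifts: √(0.435626² + 0.0542564²) = 0.438992 m.
Converting: 0.438992 m × 3.2808 ft/m ≈ 1.4403 ft.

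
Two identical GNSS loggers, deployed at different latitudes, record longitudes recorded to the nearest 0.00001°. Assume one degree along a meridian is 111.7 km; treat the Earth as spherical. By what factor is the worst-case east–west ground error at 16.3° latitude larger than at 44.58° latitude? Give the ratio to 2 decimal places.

Rounding to 5 decimal places leaves the longitude within ±5e-06° of the true value.
Error at 16.3° = 5e-06° × 111700 × cos 16.3° ≈ 0.5585 × 0.9598 = 0.53605 m.
Error at 44.58° = 5e-06° × 111700 × cos 44.58° ≈ 0.5585 × 0.7123 = 0.3978 m.
Ratio: 0.53605 / 0.3978 = cos 16.3° / cos 44.58° ≈ 1.3475.

1.35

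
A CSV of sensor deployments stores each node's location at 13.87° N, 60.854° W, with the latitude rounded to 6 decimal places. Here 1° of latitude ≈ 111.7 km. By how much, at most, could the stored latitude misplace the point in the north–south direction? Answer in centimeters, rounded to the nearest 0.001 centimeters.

5.585 centimeters

Rounding to 6 decimal places leaves the latitude within ±5e-07° of the true value.
North–south distance: 5e-07° × 111700 m/° = 0.05585 m.
That is 0.05585 m = 5.585 cm.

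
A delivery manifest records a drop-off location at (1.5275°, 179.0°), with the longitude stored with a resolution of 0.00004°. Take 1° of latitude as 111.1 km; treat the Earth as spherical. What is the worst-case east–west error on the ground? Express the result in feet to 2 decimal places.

7.29 feet

With a 0.00004° grid the true value lies within half a step, ±0.00004°/2 = ±2e-05°, of the stored one.
One degree of longitude at 1.5275° is 111100 × cos 1.5275° ≈ 111100 × 0.9996 = 111061 m.
So at most 2e-05° × 111061 ≈ 2.22121 m east–west.
Converting: 2.22121 m × 3.2808 ft/m ≈ 7.2874 ft.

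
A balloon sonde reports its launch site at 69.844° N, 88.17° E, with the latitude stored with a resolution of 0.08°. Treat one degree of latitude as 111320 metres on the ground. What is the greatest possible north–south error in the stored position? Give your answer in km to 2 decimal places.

4.45 km

With a 0.08° grid the true value lies within half a step, ±0.08°/2 = ±0.04°, of the stored one.
North–south distance: 0.04° × 111320 m/° = 4452.8 m.
That is 4452.8 m = 4.4528 km.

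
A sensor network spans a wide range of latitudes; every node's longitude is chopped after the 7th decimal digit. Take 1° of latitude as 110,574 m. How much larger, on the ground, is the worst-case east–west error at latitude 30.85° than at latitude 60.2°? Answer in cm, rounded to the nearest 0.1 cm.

Truncating at 7 decimal places can drop up to a full unit in the last place, so the longitude may be off by as much as 1e-07°.
At 30.85°: 1e-07° × 110574 × cos 30.85° = 1e-07 × 110574 × 0.8585 ≈ 0.0094929 m.
At 60.2°: 1e-07° × 110574 × cos 60.2° = 1e-07 × 110574 × 0.4970 ≈ 0.0054952 m.
So the lower-latitude error exceeds the higher by 0.0094929 − 0.0054952 = 0.0039977 m.
That is 0.00399768 m = 0.39977 cm.

0.4 cm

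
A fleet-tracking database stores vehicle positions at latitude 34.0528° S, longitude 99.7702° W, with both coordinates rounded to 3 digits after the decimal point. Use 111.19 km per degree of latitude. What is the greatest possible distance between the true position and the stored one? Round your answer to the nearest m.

Rounding to 3 decimal places leaves each coordinate within ±0.0005° of the true value.
Latitude error → 0.0005 × 111190 = 55.595 m along the meridian.
Longitude error → 0.0005 × 111190 × cos 34.0528° = 0.0005 × 111190 × 0.8285 ≈ 46.0617 m.
Worst case both components are at the extreme and orthogonal: √(55.595² + 46.0617²) ≈ 72.1975 m.

72 m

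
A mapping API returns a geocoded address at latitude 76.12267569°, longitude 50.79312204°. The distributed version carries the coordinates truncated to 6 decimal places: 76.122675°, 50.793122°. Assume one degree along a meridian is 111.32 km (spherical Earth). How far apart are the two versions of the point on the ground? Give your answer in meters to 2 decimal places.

Δlat = 76.12267569 − 76.122675 = +0.00000069°; Δlon = 50.79312204 − 50.793122 = +0.00000004°.
N–S: 0.00000069° × 111320 m/° = 0.0768108 m.
East–west at this latitude: 0.00000004° × 111320 × cos 76.1227° ≈ 0.00000004 × 26699.4 = 0.00106798 m.
Distance: √(0.0768108² + 0.00106798²) ≈ 0.0768182 m.

0.08 meters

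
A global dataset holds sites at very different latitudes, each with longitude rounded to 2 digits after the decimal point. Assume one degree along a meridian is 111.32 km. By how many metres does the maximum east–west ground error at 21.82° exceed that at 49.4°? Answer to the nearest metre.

Rounding to 2 decimal places leaves the longitude within ±0.005° of the true value.
Error at 21.82° = 0.005° × 111320 × cos 21.82° ≈ 556.6 × 0.9284 = 516.72 m.
Error at 49.4° = 0.005° × 111320 × cos 49.4° ≈ 556.6 × 0.6508 = 362.22 m.
So the lower-latitude error exceeds the higher by 516.72 − 362.22 = 154.5 m.

155 metres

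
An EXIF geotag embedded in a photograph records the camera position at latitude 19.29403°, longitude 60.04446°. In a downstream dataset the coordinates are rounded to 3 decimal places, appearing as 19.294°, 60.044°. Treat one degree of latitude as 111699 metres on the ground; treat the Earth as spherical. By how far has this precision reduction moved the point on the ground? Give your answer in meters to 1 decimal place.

48.6 meters

The latitude changed by +0.00003° and the longitude by +0.00046°.
North–south shift: 0.00003 × 111699 = 3.35097 m.
E–W at 19.294°: 0.00046° × 111699 × cos 19.294° = 0.00046 × 111699 × 0.9438 ≈ 48.4957 m.
Distance: √(3.35097² + 48.4957²) ≈ 48.6114 m.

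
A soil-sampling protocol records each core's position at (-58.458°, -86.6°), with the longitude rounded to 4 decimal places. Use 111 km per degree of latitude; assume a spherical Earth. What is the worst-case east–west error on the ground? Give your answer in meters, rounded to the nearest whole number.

Rounding to 4 decimal places leaves the longitude within ±5e-05° of the true value.
Parallels shrink by cos φ, so at 58.458° a degree of longitude is 111000 × 0.5231 ≈ 58066.7 m.
So at most 5e-05° × 58066.7 ≈ 2.90334 m east–west.

3 meters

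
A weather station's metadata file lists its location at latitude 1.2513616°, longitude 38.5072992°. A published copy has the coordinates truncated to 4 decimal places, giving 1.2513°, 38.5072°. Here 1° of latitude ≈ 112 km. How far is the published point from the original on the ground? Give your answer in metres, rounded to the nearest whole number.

Δlat = 1.2513616 − 1.2513 = +0.0000616°; Δlon = 38.5072992 − 38.5072 = +0.0000992°.
North–south shift: 0.0000616 × 112000 = 6.8992 m.
East–west at this latitude: 0.0000992° × 112000 × cos 1.2513° ≈ 0.0000992 × 111973 = 11.1078 m.
Hypotenuse of the two orthogonal shifts: √(6.8992² + 11.1078²) = 13.076 m.

13 metres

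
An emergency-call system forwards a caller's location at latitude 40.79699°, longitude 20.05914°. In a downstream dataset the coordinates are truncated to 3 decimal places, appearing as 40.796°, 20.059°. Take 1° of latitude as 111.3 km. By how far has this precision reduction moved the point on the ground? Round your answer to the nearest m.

111 m

The latitude changed by +0.00099° and the longitude by +0.00014°.
North–south shift: 0.00099 × 111300 = 110.187 m.
East–west at this latitude: 0.00014° × 111300 × cos 40.796° ≈ 0.00014 × 84258.6 = 11.7962 m.
Combined displacement = (110.187² + 11.7962²)^½ ≈ 110.817 m.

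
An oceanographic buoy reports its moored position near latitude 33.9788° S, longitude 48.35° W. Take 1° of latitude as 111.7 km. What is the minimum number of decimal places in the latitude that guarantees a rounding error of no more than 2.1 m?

One degree of latitude covers 111700 m.
N decimal places → at most half a unit in the last place, 0.5 × 10⁻ᴺ° = 111700/2 × 10⁻ᴺ m.
Setting 55850 × 10⁻ᴺ ≤ 2.1 gives 10ᴺ ≥ 2.66e+04, i.e. N ≥ 4.42.
At 4 places the error can reach 5.58 m, but 5 places keeps it to 0.558 m.

5 decimal places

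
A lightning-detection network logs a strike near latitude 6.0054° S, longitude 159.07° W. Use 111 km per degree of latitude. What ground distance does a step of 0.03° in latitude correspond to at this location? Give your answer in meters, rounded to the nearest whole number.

0.03° × 111000 m/° = 3330 m.

3330 meters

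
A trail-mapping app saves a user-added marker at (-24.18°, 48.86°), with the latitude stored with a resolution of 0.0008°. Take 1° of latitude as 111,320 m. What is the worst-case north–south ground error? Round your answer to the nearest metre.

With a 0.0008° grid the true value lies within half a step, ±0.0008°/2 = ±0.0004°, of the stored one.
North–south distance: 0.0004° × 111320 m/° = 44.528 m.

45 metres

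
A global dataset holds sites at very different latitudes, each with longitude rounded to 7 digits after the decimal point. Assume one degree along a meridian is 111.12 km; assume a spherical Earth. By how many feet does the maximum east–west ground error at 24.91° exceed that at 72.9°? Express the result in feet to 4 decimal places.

Rounding to 7 decimal places leaves the longitude within ±5e-08° of the true value.
Error at 24.91° = 5e-08° × 111120 × cos 24.91° ≈ 0.005556 × 0.9070 = 0.0050391 m.
Error at 72.9° = 5e-08° × 111120 × cos 72.9° ≈ 0.005556 × 0.2940 = 0.0016337 m.
Difference: 0.0050391 − 0.0016337 = 0.0034054 m.
Converting: 0.00340544 m × 3.2808 ft/m ≈ 0.011173 ft.

0.0112 feet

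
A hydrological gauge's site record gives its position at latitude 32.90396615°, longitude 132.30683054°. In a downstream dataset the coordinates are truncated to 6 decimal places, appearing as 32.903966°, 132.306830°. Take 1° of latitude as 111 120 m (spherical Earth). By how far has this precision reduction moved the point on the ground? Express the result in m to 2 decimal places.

The latitude changed by +0.00000015° and the longitude by +0.00000054°.
North–south shift: 0.00000015 × 111120 = 0.016668 m.
E–W at 32.904°: 0.00000054° × 111120 × cos 32.904° = 0.00000054 × 111120 × 0.8396 ≈ 0.050379 m.
Distance: √(0.016668² + 0.050379²) ≈ 0.0530647 m.

0.05 m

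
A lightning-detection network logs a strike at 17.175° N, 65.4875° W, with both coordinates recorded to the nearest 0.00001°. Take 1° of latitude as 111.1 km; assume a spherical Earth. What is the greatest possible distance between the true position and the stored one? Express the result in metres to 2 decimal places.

Rounding to 5 decimal places leaves each coordinate within ±5e-06° of the true value.
N–S: 5e-06° × 111100 m/° = 0.5555 m.
Longitude error → 5e-06 × 111100 × cos 17.175° = 5e-06 × 111100 × 0.9554 ≈ 0.530729 m.
The two errors are perpendicular, so the maximum displacement is √(0.5555² + 0.530729²) ≈ 0.768279 m.

0.77 metres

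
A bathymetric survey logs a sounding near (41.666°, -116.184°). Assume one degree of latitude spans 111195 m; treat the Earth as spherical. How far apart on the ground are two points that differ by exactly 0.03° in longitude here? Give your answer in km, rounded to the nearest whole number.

2 km

0.03° of longitude at 41.666° is 0.03 × 111195 × cos 41.666° ≈ 0.03 × 83066.3 = 2491.99 m.
That is 2491.99 m = 2.492 km.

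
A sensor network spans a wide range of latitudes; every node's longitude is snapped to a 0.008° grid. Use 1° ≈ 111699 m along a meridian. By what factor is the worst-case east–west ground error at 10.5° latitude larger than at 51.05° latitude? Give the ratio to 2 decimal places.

1.56

With a 0.008° grid the true value lies within half a step, ±0.008°/2 = ±0.004°, of the stored one.
At 10.5°: 0.004° × 111699 × cos 10.5° = 0.004 × 111699 × 0.9833 ≈ 439.31 m.
At 51.05°: 0.004° × 111699 × cos 51.05° = 0.004 × 111699 × 0.6286 ≈ 280.87 m.
The ratio reduces to cos 10.5° / cos 51.05° = 0.9833/0.6286 ≈ 1.5641.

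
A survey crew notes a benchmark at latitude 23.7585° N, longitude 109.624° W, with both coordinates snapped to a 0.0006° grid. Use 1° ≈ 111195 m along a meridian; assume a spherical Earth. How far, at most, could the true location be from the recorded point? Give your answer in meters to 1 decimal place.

45.2 meters

With a 0.0006° grid the true value lies within half a step, ±0.0006°/2 = ±0.0003°, of the stored one.
North–south component: 0.0003° × 111195 = 33.3585 m.
East–west component at 23.7585°: 0.0003° × 111195 × cos 23.7585° ≈ 0.0003 × 101771 ≈ 30.5314 m.
Worst case both components are at the extreme and orthogonal: √(33.3585² + 30.5314²) ≈ 45.2212 m.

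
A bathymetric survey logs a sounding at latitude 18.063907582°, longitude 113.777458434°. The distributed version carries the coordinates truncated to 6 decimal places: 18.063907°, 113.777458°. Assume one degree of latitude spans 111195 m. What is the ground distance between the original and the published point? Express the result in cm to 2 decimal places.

The latitude changed by +0.000000582° and the longitude by +0.000000434°.
N–S: 0.000000582° × 111195 m/° = 0.0647155 m.
E–W at 18.0639°: 0.000000434° × 111195 × cos 18.0639° = 0.000000434 × 111195 × 0.9507 ≈ 0.04588 m.
Hypotenuse of the two orthogonal shifts: √(0.0647155² + 0.04588²) = 0.0793289 m.
That is 0.0793289 m = 7.9329 cm.

7.93 cm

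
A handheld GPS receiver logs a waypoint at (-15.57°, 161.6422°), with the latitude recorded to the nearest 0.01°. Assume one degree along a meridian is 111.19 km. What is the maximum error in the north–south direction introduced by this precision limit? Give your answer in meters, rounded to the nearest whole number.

Rounding to 2 decimal places leaves the latitude within ±0.005° of the true value.
Along the meridian that is 0.005° × 111190 m/° = 555.95 m.

556 meters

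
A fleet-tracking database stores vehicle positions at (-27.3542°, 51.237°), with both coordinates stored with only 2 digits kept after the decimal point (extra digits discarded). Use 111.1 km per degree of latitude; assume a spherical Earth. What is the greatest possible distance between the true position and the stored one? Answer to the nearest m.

1486 m

Truncating at 2 decimal places can drop up to a full unit in the last place, so each coordinate may be off by as much as 0.01°.
North–south component: 0.01° × 111100 = 1111 m.
Longitude error → 0.01 × 111100 × cos 27.3542° = 0.01 × 111100 × 0.8882 ≈ 986.771 m.
Combining orthogonally: (1111² + 986.771²)^½ ≈ 1485.95 m.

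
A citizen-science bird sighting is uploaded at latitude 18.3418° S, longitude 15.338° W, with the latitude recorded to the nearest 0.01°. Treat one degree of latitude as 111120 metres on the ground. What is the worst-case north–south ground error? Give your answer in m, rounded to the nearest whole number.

556 m

Rounding to 2 decimal places leaves the latitude within ±0.005° of the true value.
So the N–S error is at most 0.005 × 111120 = 555.6 m.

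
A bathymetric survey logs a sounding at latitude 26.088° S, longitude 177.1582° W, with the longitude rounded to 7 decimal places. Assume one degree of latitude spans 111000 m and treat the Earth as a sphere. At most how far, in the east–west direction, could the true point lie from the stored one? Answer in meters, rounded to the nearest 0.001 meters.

0.005 meters

Rounding to 7 decimal places leaves the longitude within ±5e-08° of the true value.
Parallels shrink by cos φ, so at 26.088° a degree of longitude is 111000 × 0.8981 ≈ 99691.3 m.
East–west error: 5e-08° × 99691.3 m/° ≈ 0.00498456 m.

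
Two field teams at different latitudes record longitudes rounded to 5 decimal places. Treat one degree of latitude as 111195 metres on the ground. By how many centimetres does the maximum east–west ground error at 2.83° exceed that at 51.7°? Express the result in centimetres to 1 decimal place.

Rounding to 5 decimal places leaves the longitude within ±5e-06° of the true value.
Error at 2.83° = 5e-06° × 111195 × cos 2.83° ≈ 0.55597 × 0.9988 = 0.5553 m.
At 51.7°: 5e-06° × 111195 × cos 51.7° = 5e-06 × 111195 × 0.6198 ≈ 0.34458 m.
So the lower-latitude error exceeds the higher by 0.5553 − 0.34458 = 0.21072 m.
That is 0.210715 m = 21.072 cm.

21.1 centimetres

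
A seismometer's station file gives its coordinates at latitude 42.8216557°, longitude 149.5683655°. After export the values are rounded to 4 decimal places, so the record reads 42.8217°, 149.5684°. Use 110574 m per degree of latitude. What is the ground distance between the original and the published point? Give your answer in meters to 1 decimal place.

Δlat = 42.8216557 − 42.8217 = -0.0000443°; Δlon = 149.5683655 − 149.5684 = -0.0000345°.
North–south shift: -0.0000443 × 110574 = -4.89843 m.
East–west at this latitude: -0.0000345° × 110574 × cos 42.8217° ≈ -0.0000345 × 81103 = -2.79805 m.
Distance: √(4.89843² + 2.79805²) ≈ 5.64125 m.

5.6 meters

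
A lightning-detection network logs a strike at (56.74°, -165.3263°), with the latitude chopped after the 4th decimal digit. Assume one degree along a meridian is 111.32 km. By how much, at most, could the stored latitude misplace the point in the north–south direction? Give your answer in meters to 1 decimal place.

Truncating at 4 decimal places can drop up to a full unit in the last place, so the latitude may be off by as much as 0.0001°.
North–south distance: 0.0001° × 111320 m/° = 11.132 m.

11.1 meters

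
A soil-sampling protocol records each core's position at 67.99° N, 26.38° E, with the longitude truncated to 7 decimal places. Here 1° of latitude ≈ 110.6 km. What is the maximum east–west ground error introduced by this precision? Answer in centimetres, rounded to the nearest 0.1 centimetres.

0.4 centimetres

Truncating at 7 decimal places can drop up to a full unit in the last place, so the longitude may be off by as much as 1e-07°.
At latitude 67.99° a degree of longitude spans 110600 m × cos 67.99° = 110600 × 0.3748 ≈ 41449.4 m.
East–west error: 1e-07° × 41449.4 m/° ≈ 0.00414494 m.
That is 0.00414494 m = 0.41449 cm.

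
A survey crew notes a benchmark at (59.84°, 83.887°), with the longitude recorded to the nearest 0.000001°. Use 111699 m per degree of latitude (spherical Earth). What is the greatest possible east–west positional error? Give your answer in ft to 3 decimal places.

0.092 ft

Rounding to 6 decimal places leaves the longitude within ±5e-07° of the true value.
At latitude 59.84° a degree of longitude spans 111699 m × cos 59.84° = 111699 × 0.5024 ≈ 56119.4 m.
East–west error: 5e-07° × 56119.4 m/° ≈ 0.0280597 m.
Converting: 0.0280597 m × 3.2808 ft/m ≈ 0.092059 ft.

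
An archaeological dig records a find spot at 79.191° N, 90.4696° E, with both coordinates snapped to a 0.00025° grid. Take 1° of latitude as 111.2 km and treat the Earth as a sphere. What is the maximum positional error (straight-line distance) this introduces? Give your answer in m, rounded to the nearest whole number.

14 m

With a 0.00025° grid the true value lies within half a step, ±0.00025°/2 = ±0.000125°, of the stored one.
Latitude error → 0.000125 × 111200 = 13.9 m along the meridian.
Longitude error → 0.000125 × 111200 × cos 79.191° = 0.000125 × 111200 × 0.1875 ≈ 2.60674 m.
Worst case both components are at the extreme and orthogonal: √(13.9² + 2.60674²) ≈ 14.1423 m.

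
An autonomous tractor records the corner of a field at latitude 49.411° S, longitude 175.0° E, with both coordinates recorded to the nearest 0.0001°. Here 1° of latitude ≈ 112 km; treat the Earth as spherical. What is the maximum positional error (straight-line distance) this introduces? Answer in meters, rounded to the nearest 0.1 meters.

6.7 meters

Rounding to 4 decimal places leaves each coordinate within ±5e-05° of the true value.
Latitude error → 5e-05 × 112000 = 5.6 m along the meridian.
East–west component at 49.411°: 5e-05° × 112000 × cos 49.411° ≈ 5e-05 × 72870.4 ≈ 3.64352 m.
The two errors are perpendicular, so the maximum displacement is √(5.6² + 3.64352²) ≈ 6.68096 m.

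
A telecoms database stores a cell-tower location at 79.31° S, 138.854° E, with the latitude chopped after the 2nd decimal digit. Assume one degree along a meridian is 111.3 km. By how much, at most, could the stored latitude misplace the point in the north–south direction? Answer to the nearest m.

1113 m

Truncating at 2 decimal places can drop up to a full unit in the last place, so the latitude may be off by as much as 0.01°.
North–south distance: 0.01° × 111300 m/° = 1113 m.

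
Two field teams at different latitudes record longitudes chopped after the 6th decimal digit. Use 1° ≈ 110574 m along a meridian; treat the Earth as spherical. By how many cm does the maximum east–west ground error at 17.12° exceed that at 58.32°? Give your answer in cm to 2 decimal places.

4.76 cm

Truncating at 6 decimal places can drop up to a full unit in the last place, so the longitude may be off by as much as 1e-06°.
At 17.12°: 1e-06° × 110574 × cos 17.12° = 1e-06 × 110574 × 0.9557 ≈ 0.10567 m.
At 58.32°: 1e-06° × 110574 × cos 58.32° = 1e-06 × 110574 × 0.5252 ≈ 0.058071 m.
Difference: 0.10567 − 0.058071 = 0.047604 m.
That is 0.0476038 m = 4.7604 cm.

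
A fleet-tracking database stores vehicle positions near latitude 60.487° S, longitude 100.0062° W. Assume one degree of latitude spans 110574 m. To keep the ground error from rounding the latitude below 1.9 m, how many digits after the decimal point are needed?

One degree of latitude covers 110574 m.
With N decimal places the half-ulp bound is 0.5·10⁻ᴺ°, or 0.5·10⁻ᴺ × 110574 m on the ground.
Need 0.5 × 110574 × 10⁻ᴺ ≤ 1.9 → 10⁻ᴺ ≤ 3.437e-05, so N ≥ 4.46.
N = 4 would give 5.53 m (too coarse); N = 5 gives 0.553 m ≤ 1.9 m.

5 decimal places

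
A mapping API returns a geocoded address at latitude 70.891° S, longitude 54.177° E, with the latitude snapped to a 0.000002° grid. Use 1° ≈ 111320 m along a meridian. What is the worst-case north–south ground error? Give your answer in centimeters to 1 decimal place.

With a 0.000002° grid the true value lies within half a step, ±0.000002°/2 = ±1e-06°, of the stored one.
So the N–S error is at most 1e-06 × 111320 = 0.11132 m.
That is 0.11132 m = 11.132 cm.

11.1 centimeters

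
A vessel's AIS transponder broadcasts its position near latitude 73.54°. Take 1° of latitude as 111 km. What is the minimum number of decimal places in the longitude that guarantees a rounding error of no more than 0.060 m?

6 decimal places

At 73.54° one degree of longitude covers 111000 × cos 73.54° ≈ 111000 × 0.2833 ≈ 31451.4 m.
With N decimal places the half-ulp bound is 0.5·10⁻ᴺ°, or 0.5·10⁻ᴺ × 31451.4 m on the ground.
Setting 15725.7 × 10⁻ᴺ ≤ 0.060 gives 10ᴺ ≥ 2.621e+05, i.e. N ≥ 5.42.
So 6 decimal places suffice (0.0157 m); 5 would allow up to 0.157 m.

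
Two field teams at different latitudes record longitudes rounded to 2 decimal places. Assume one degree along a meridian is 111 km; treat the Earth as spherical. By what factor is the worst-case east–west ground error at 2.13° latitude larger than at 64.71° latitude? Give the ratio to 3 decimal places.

2.339

Rounding to 2 decimal places leaves the longitude within ±0.005° of the true value.
Error at 2.13° = 0.005° × 111000 × cos 2.13° ≈ 555 × 0.9993 = 554.62 m.
Error at 64.71° = 0.005° × 111000 × cos 64.71° ≈ 555 × 0.4272 = 237.1 m.
Ratio: 554.62 / 237.1 = cos 2.13° / cos 64.71° ≈ 2.3392.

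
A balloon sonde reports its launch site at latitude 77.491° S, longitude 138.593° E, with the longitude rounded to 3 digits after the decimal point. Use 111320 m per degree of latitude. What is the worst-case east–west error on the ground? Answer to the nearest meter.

12 meters

Rounding to 3 decimal places leaves the longitude within ±0.0005° of the true value.
Parallels shrink by cos φ, so at 77.491° a degree of longitude is 111320 × 0.2166 ≈ 24111.1 m.
East–west error: 0.0005° × 24111.1 m/° ≈ 12.0556 m.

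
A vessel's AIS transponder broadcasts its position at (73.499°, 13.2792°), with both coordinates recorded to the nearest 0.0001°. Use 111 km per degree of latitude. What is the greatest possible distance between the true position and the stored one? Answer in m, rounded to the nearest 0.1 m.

5.8 m

Rounding to 4 decimal places leaves each coordinate within ±5e-05° of the true value.
N–S: 5e-05° × 111000 m/° = 5.55 m.
East–west component at 73.499°: 5e-05° × 111000 × cos 73.499° ≈ 5e-05 × 31527.6 ≈ 1.57638 m.
Worst case both components are at the extreme and orthogonal: √(5.55² + 1.57638²) ≈ 5.76953 m.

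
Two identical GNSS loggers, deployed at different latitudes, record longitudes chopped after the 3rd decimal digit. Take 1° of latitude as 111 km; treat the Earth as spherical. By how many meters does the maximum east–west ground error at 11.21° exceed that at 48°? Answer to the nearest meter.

Truncating at 3 decimal places can drop up to a full unit in the last place, so the longitude may be off by as much as 0.001°.
At 11.21°: 0.001° × 111000 × cos 11.21° = 0.001 × 111000 × 0.9809 ≈ 108.88 m.
At 48°: 0.001° × 111000 × cos 48° = 0.001 × 111000 × 0.6691 ≈ 74.273 m.
So the lower-latitude error exceeds the higher by 108.88 − 74.273 = 34.609 m.

35 meters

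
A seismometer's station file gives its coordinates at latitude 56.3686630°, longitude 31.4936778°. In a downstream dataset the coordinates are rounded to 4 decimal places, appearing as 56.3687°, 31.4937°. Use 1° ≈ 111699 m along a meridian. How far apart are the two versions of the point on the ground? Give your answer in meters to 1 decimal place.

4.4 meters

Δlat = 56.3686630 − 56.3687 = -0.0000370°; Δlon = 31.4936778 − 31.4937 = -0.0000222°.
N–S: -0.0000370° × 111699 m/° = -4.13286 m.
East–west at this latitude: -0.0000222° × 111699 × cos 56.3687° ≈ -0.0000222 × 61864.1 = -1.37338 m.
Combined displacement = (4.13286² + 1.37338²)^½ ≈ 4.35508 m.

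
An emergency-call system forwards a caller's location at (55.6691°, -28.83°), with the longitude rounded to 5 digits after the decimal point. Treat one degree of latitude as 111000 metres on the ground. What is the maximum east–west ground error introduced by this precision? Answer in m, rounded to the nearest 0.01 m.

Rounding to 5 decimal places leaves the longitude within ±5e-06° of the true value.
One degree of longitude at 55.6691° is 111000 × cos 55.6691° ≈ 111000 × 0.5640 = 62600.8 m.
Maximum E–W displacement: 5e-06 × 62600.8 = 0.313004 m.

0.31 m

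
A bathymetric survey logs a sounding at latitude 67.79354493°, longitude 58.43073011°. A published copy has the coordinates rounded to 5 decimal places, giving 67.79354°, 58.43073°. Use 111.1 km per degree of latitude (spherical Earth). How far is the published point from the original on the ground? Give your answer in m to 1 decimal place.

Δlat = 67.79354493 − 67.79354 = +0.00000493°; Δlon = 58.43073011 − 58.43073 = +0.00000011°.
N–S: 0.00000493° × 111100 m/° = 0.547723 m.
E–W at 67.7935°: 0.00000011° × 111100 × cos 67.7935° = 0.00000011 × 111100 × 0.3779 ≈ 0.00461887 m.
Hypotenuse of the two orthogonal shifts: √(0.547723² + 0.00461887²) = 0.547742 m.

0.5 m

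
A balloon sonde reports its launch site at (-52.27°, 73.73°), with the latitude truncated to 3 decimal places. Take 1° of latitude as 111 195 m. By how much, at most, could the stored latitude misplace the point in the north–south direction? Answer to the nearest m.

Truncating at 3 decimal places can drop up to a full unit in the last place, so the latitude may be off by as much as 0.001°.
Along the meridian that is 0.001° × 111195 m/° = 111.195 m.

111 m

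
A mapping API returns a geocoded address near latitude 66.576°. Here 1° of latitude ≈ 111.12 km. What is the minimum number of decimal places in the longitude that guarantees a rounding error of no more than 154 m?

At 66.576° one degree of longitude covers 111120 × cos 66.576° ≈ 111120 × 0.3975 ≈ 44173.8 m.
Rounding to N decimal places gives at most 0.5 × 10⁻ᴺ degrees of error, i.e. 0.5 × 10⁻ᴺ × 44173.8 m.
Need 0.5 × 44173.8 × 10⁻ᴺ ≤ 154 → 10⁻ᴺ ≤ 6.972e-03, so N ≥ 2.16.
At 2 places the error can reach 221 m, but 3 places keeps it to 22.1 m.

3 decimal places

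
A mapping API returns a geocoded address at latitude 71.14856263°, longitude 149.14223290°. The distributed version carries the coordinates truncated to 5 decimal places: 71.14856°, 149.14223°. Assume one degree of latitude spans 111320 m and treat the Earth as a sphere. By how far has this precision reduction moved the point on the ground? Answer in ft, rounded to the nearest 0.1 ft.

Δlat = 71.14856263 − 71.14856 = +0.00000263°; Δlon = 149.14223290 − 149.14223 = +0.00000290°.
N–S: 0.00000263° × 111320 m/° = 0.292772 m.
East–west at this latitude: 0.00000290° × 111320 × cos 71.1486° ≈ 0.00000290 × 35969.2 = 0.104311 m.
Hypotenuse of the two orthogonal shifts: √(0.292772² + 0.104311²) = 0.310799 m.
In feet: 0.310799 m ÷ 0.3048 ≈ 1.0197 ft.

1.0 ft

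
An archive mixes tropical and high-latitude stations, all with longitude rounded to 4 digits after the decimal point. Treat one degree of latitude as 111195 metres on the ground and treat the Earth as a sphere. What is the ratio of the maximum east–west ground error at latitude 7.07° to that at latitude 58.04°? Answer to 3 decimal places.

1.875

Rounding to 4 decimal places leaves the longitude within ±5e-05° of the true value.
Error at 7.07° = 5e-05° × 111195 × cos 7.07° ≈ 5.5598 × 0.9924 = 5.5175 m.
Error at 58.04° = 5e-05° × 111195 × cos 58.04° ≈ 5.5598 × 0.5293 = 2.9429 m.
Ratio: 5.5175 / 2.9429 = cos 7.07° / cos 58.04° ≈ 1.8748.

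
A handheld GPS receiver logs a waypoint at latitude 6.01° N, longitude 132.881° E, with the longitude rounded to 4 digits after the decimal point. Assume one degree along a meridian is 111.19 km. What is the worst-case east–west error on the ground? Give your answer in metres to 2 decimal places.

5.53 metres

Rounding to 4 decimal places leaves the longitude within ±5e-05° of the true value.
Parallels shrink by cos φ, so at 6.01° a degree of longitude is 111190 × 0.9945 ≈ 110579 m.
So at most 5e-05° × 110579 ≈ 5.52894 m east–west.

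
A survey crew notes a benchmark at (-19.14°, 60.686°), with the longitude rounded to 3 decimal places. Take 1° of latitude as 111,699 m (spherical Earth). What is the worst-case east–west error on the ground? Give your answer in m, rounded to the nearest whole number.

Rounding to 3 decimal places leaves the longitude within ±0.0005° of the true value.
One degree of longitude at 19.14° is 111699 × cos 19.14° ≈ 111699 × 0.9447 = 105524 m.
East–west error: 0.0005° × 105524 m/° ≈ 52.7622 m.

53 m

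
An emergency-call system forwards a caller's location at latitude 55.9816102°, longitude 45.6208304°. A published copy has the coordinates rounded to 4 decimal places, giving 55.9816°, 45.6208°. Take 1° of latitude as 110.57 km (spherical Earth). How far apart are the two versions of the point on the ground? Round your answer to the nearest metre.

The latitude changed by +0.0000102° and the longitude by +0.0000304°.
N–S: 0.0000102° × 110570 m/° = 1.12781 m.
East–west at this latitude: 0.0000304° × 110570 × cos 55.9816° ≈ 0.0000304 × 61859.4 = 1.88053 m.
Hypotenuse of the two orthogonal shifts: √(1.12781² + 1.88053²) = 2.19279 m.

2 metres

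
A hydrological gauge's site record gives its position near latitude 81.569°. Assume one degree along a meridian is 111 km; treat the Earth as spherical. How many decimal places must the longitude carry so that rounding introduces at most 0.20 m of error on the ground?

5

At 81.569° one degree of longitude covers 111000 × cos 81.569° ≈ 111000 × 0.1466 ≈ 16274.6 m.
With N decimal places the half-ulp bound is 0.5·10⁻ᴺ°, or 0.5·10⁻ᴺ × 16274.6 m on the ground.
Need 0.5 × 16274.6 × 10⁻ᴺ ≤ 0.20 → 10⁻ᴺ ≤ 2.458e-05, so N ≥ 4.61.
At 4 places the error can reach 0.814 m, but 5 places keeps it to 0.0814 m.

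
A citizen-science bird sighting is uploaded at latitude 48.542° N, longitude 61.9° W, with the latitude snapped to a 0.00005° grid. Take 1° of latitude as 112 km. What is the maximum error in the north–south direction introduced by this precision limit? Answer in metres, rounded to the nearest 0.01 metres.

2.80 metres

With a 0.00005° grid the true value lies within half a step, ±0.00005°/2 = ±2.5e-05°, of the stored one.
So the N–S error is at most 2.5e-05 × 112000 = 2.8 m.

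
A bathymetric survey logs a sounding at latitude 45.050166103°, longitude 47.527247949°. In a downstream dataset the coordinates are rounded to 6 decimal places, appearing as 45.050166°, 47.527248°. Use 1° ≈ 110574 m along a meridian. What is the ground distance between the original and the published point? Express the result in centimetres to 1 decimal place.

Δlat = 45.050166103 − 45.050166 = +0.000000103°; Δlon = 47.527247949 − 47.527248 = -0.000000051°.
N–S: 0.000000103° × 110574 m/° = 0.0113891 m.
E–W at 45.0502°: -0.000000051° × 110574 × cos 45.0502° = -0.000000051 × 110574 × 0.7065 ≈ -0.00398408 m.
Hypotenuse of the two orthogonal shifts: √(0.0113891² + 0.00398408²) = 0.0120659 m.
That is 0.0120659 m = 1.2066 cm.

1.2 centimetres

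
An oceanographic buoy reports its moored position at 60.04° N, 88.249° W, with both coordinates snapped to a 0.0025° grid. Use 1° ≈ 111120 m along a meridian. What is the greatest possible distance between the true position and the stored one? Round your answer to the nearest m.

155 m

With a 0.0025° grid the true value lies within half a step, ±0.0025°/2 = ±0.00125°, of the stored one.
N–S: 0.00125° × 111120 m/° = 138.9 m.
East–west component at 60.04°: 0.00125° × 111120 × cos 60.04° ≈ 0.00125 × 55492.8 ≈ 69.366 m.
Combining orthogonally: (138.9² + 69.366²)^½ ≈ 155.257 m.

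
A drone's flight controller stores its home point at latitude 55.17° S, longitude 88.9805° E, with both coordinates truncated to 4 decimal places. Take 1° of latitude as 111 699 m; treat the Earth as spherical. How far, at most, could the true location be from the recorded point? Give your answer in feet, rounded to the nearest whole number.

Truncating at 4 decimal places can drop up to a full unit in the last place, so each coordinate may be off by as much as 0.0001°.
Latitude error → 0.0001 × 111699 = 11.1699 m along the meridian.
East–west component at 55.17°: 0.0001° × 111699 × cos 55.17° ≈ 0.0001 × 63796.2 ≈ 6.37962 m.
The two errors are perpendicular, so the maximum displacement is √(11.1699² + 6.37962²) ≈ 12.8634 m.
Converting: 12.8634 m × 3.2808 ft/m ≈ 42.203 ft.

42 feet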